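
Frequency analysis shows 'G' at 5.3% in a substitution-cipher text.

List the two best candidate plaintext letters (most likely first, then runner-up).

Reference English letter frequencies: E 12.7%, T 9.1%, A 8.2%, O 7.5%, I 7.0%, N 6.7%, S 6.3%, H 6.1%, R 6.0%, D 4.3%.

Step 1: Observed frequency of 'G' is 5.3%.
Step 2: Compute distances to each reference frequency and sort:
  R (6.0%): difference = 0.7% <-- BEST
  H (6.1%): difference = 0.8% <-- RUNNER-UP
  S (6.3%): difference = 1.0%
  D (4.3%): difference = 1.0%
  N (6.7%): difference = 1.4%
Step 3: Most likely is 'R' (6.0%, diff 0.7%); second most likely is 'H' (6.1%, diff 0.8%).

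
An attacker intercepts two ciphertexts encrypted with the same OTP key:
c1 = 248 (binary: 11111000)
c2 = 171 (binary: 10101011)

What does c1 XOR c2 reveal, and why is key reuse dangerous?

Step 1: c1 XOR c2 = (m1 XOR k) XOR (m2 XOR k).
Step 2: By XOR associativity/commutativity: = m1 XOR m2 XOR k XOR k = m1 XOR m2.
Step 3: 11111000 XOR 10101011 = 01010011 = 83.
Step 4: The key cancels out! An attacker learns m1 XOR m2 = 83, revealing the relationship between plaintexts.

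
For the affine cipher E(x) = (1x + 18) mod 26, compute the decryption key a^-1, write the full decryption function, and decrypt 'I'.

Step 1: Find a^-1, the modular inverse of 1 mod 26.
Step 2: We need 1 * a^-1 = 1 (mod 26).
Step 3: 1 * 1 = 1 = 0 * 26 + 1, so a^-1 = 1.
Step 4: D(y) = 1(y - 18) mod 26.
Step 5: Apply to 'I' (y = 8): D(8) = 1 * (8 - 18) mod 26 = 1 * -10 mod 26 = 16 -> 'Q'.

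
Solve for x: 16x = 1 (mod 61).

Step 1: We need x such that 16 * x = 1 (mod 61).
Step 2: Using the extended Euclidean algorithm or trial:
  16 * 42 = 672 = 11 * 61 + 1.
Step 3: Since 672 mod 61 = 1, the inverse is x = 42.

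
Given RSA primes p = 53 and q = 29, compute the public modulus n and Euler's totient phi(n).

Step 1: n = p * q = 53 * 29 = 1537.
Step 2: phi(n) = (p-1)(q-1) = 52 * 28 = 1456.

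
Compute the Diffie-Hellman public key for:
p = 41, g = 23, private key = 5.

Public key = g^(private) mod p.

Step 1: A = g^a mod p = 23^5 mod 41.
  23^1 mod 41 = 23
  23^2 mod 41 = (23 * 23) mod 41 = 37
  23^3 mod 41 = (37 * 23) mod 41 = 31
  23^4 mod 41 = (31 * 23) mod 41 = 16
  23^5 mod 41 = (16 * 23) mod 41 = 40
Result: A = 40.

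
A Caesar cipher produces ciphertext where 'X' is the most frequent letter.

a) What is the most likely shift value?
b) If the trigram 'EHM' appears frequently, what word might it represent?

Step 1: In English, 'E' is the most frequent letter (12.7%).
Step 2: The most frequent ciphertext letter is 'X' (position 23).
Step 3: Shift = (23 - 4) mod 26 = 19.
Step 4: Decrypt 'EHM' by shifting back 19:
  E -> L
  H -> O
  M -> T
Step 5: 'EHM' decrypts to 'LOT'.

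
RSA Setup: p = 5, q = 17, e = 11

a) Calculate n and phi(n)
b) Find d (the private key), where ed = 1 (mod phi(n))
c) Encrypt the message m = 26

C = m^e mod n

Step 1: n = 5 * 17 = 85.
Step 2: phi(n) = (5-1)(17-1) = 4 * 16 = 64.
Step 3: Find d = 11^(-1) mod 64 = 35.
  Verify: 11 * 35 = 385 = 1 (mod 64).
Step 4: C = 26^11 mod 85 = 66.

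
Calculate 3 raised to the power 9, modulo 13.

Step 1: Compute 3^9 mod 13 step by step, reducing modulo 13 at each step.
  3^1 mod 13 = 3
  3^2 mod 13 = (3 * 3) mod 13 = 9
  3^3 mod 13 = (9 * 3) mod 13 = 1
  3^4 mod 13 = (1 * 3) mod 13 = 3
  3^5 mod 13 = (3 * 3) mod 13 = 9
  3^6 mod 13 = (9 * 3) mod 13 = 1
  3^7 mod 13 = (1 * 3) mod 13 = 3
  3^8 mod 13 = (3 * 3) mod 13 = 9
  3^9 mod 13 = (9 * 3) mod 13 = 1
Step 2: Result = 1.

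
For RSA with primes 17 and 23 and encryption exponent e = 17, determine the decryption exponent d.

Step 1: n = 17 * 23 = 391.
Step 2: phi(n) = 16 * 22 = 352.
Step 3: Find d such that 17 * d = 1 (mod 352).
Step 4: d = 17^(-1) mod 352 = 145.
Verification: 17 * 145 = 2465 = 7 * 352 + 1.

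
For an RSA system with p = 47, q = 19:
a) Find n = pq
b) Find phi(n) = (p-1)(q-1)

Step 1: n = p * q = 47 * 19 = 893.
Step 2: phi(n) = (p-1)(q-1) = 46 * 18 = 828.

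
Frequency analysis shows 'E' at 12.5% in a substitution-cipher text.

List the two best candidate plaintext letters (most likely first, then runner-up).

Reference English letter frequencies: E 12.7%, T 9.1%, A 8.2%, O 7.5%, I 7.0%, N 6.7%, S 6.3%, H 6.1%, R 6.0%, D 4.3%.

Step 1: Observed frequency of 'E' is 12.5%.
Step 2: Compute distances to each reference frequency and sort:
  E (12.7%): difference = 0.2% <-- BEST
  T (9.1%): difference = 3.4% <-- RUNNER-UP
  A (8.2%): difference = 4.3%
  O (7.5%): difference = 5.0%
  I (7.0%): difference = 5.5%
Step 3: Most likely is 'E' (12.7%, diff 0.2%); second most likely is 'T' (9.1%, diff 3.4%).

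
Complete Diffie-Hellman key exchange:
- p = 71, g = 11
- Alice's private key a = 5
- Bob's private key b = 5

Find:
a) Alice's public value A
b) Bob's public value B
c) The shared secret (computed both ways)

Step 1: A = g^a mod p = 11^5 mod 71 = 23.
Step 2: B = g^b mod p = 11^5 mod 71 = 23.
Step 3: Alice computes s = B^a mod p = 23^5 mod 71 = 51.
Step 4: Bob computes s = A^b mod p = 23^5 mod 71 = 51.
Both sides agree: shared secret = 51.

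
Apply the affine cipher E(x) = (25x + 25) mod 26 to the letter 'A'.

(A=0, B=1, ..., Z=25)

Step 1: Convert 'A' to number: x = 0.
Step 2: E(0) = (25 * 0 + 25) mod 26 = 25 mod 26 = 25.
Step 3: Convert 25 back to letter: Z.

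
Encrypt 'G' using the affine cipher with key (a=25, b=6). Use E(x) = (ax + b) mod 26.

Step 1: Convert 'G' to number: x = 6.
Step 2: E(6) = (25 * 6 + 6) mod 26 = 156 mod 26 = 0.
Step 3: Convert 0 back to letter: A.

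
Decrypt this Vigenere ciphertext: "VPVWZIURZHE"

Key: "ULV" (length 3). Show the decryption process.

Step 1: Key 'ULV' has length 3. Extended key: ULVULVULVUL
Step 2: Decrypt each position:
  V(21) - U(20) = 1 = B
  P(15) - L(11) = 4 = E
  V(21) - V(21) = 0 = A
  W(22) - U(20) = 2 = C
  Z(25) - L(11) = 14 = O
  I(8) - V(21) = 13 = N
  U(20) - U(20) = 0 = A
  R(17) - L(11) = 6 = G
  Z(25) - V(21) = 4 = E
  H(7) - U(20) = 13 = N
  E(4) - L(11) = 19 = T
Plaintext: BEACONAGENT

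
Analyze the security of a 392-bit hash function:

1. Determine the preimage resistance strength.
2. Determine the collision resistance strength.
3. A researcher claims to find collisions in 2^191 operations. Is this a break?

Step 1: Preimage resistance requires brute-force of 2^392 operations.
Step 2: Collision resistance (birthday bound) = 2^(392/2) = 2^196.
Step 3: The claimed attack costs 2^191 operations.
Step 4: Since 2^191 < 2^196, the claimed attack beats the generic birthday bound, so collision resistance is broken.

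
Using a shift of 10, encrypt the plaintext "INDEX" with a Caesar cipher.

Step 1: For each letter, shift forward by 10 positions (mod 26).
  I (position 8) -> position (8+10) mod 26 = 18 -> S
  N (position 13) -> position (13+10) mod 26 = 23 -> X
  D (position 3) -> position (3+10) mod 26 = 13 -> N
  E (position 4) -> position (4+10) mod 26 = 14 -> O
  X (position 23) -> position (23+10) mod 26 = 7 -> H
Result: SXNOH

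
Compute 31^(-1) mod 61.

Step 1: We need x such that 31 * x = 1 (mod 61).
Step 2: Using the extended Euclidean algorithm or trial:
  31 * 2 = 62 = 1 * 61 + 1.
Step 3: Since 62 mod 61 = 1, the inverse is x = 2.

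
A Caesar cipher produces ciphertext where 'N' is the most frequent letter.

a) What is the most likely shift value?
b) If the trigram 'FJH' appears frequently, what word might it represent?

Step 1: In English, 'E' is the most frequent letter (12.7%).
Step 2: The most frequent ciphertext letter is 'N' (position 13).
Step 3: Shift = (13 - 4) mod 26 = 9.
Step 4: Decrypt 'FJH' by shifting back 9:
  F -> W
  J -> A
  H -> Y
Step 5: 'FJH' decrypts to 'WAY'.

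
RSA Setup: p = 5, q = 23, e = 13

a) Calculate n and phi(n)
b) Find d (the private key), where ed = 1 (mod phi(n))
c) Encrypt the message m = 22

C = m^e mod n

Step 1: n = 5 * 23 = 115.
Step 2: phi(n) = (5-1)(23-1) = 4 * 22 = 88.
Step 3: Find d = 13^(-1) mod 88 = 61.
  Verify: 13 * 61 = 793 = 1 (mod 88).
Step 4: C = 22^13 mod 115 = 22.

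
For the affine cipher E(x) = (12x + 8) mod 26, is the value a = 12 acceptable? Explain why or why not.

Step 1: Compute gcd(12, 26).
Step 2: gcd(12, 26) = 2.
Since gcd = 2 != 1, 12 shares a common factor with 26, so it cannot be used.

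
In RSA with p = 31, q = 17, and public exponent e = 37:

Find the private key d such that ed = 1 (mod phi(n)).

Step 1: n = 31 * 17 = 527.
Step 2: phi(n) = 30 * 16 = 480.
Step 3: Find d such that 37 * d = 1 (mod 480).
Step 4: d = 37^(-1) mod 480 = 13.
Verification: 37 * 13 = 481 = 1 * 480 + 1.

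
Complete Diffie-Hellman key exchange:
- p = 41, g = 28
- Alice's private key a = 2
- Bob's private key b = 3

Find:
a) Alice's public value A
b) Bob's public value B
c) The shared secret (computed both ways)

Step 1: A = g^a mod p = 28^2 mod 41 = 5.
Step 2: B = g^b mod p = 28^3 mod 41 = 17.
Step 3: Alice computes s = B^a mod p = 17^2 mod 41 = 2.
Step 4: Bob computes s = A^b mod p = 5^3 mod 41 = 2.
Both sides agree: shared secret = 2.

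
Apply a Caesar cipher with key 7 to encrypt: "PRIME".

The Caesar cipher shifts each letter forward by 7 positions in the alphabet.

Step 1: For each letter, shift forward by 7 positions (mod 26).
  P (position 15) -> position (15+7) mod 26 = 22 -> W
  R (position 17) -> position (17+7) mod 26 = 24 -> Y
  I (position 8) -> position (8+7) mod 26 = 15 -> P
  M (position 12) -> position (12+7) mod 26 = 19 -> T
  E (position 4) -> position (4+7) mod 26 = 11 -> L
Result: WYPTL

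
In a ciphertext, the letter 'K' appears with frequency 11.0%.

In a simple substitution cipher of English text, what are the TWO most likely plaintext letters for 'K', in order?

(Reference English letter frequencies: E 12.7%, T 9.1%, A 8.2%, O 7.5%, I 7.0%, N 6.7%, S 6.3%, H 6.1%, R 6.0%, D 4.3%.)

Step 1: Observed frequency of 'K' is 11.0%.
Step 2: Compute distances to each reference frequency and sort:
  E (12.7%): difference = 1.7% <-- BEST
  T (9.1%): difference = 1.9% <-- RUNNER-UP
  A (8.2%): difference = 2.8%
  O (7.5%): difference = 3.5%
  I (7.0%): difference = 4.0%
Step 3: Most likely is 'E' (12.7%, diff 1.7%); second most likely is 'T' (9.1%, diff 1.9%).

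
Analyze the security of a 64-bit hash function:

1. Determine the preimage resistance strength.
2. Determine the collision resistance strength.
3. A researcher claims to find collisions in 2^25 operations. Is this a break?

Step 1: Preimage resistance requires brute-force of 2^64 operations.
Step 2: Collision resistance (birthday bound) = 2^(64/2) = 2^32.
Step 3: The claimed attack costs 2^25 operations.
Step 4: Since 2^25 < 2^32, the claimed attack beats the generic birthday bound, so collision resistance is broken.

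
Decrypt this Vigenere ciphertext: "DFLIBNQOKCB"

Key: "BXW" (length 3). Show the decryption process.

Step 1: Key 'BXW' has length 3. Extended key: BXWBXWBXWBX
Step 2: Decrypt each position:
  D(3) - B(1) = 2 = C
  F(5) - X(23) = 8 = I
  L(11) - W(22) = 15 = P
  I(8) - B(1) = 7 = H
  B(1) - X(23) = 4 = E
  N(13) - W(22) = 17 = R
  Q(16) - B(1) = 15 = P
  O(14) - X(23) = 17 = R
  K(10) - W(22) = 14 = O
  C(2) - B(1) = 1 = B
  B(1) - X(23) = 4 = E
Plaintext: CIPHERPROBE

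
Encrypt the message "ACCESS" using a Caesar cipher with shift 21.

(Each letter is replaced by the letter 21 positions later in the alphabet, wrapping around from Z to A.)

Step 1: For each letter, shift forward by 21 positions (mod 26).
  A (position 0) -> position (0+21) mod 26 = 21 -> V
  C (position 2) -> position (2+21) mod 26 = 23 -> X
  C (position 2) -> position (2+21) mod 26 = 23 -> X
  E (position 4) -> position (4+21) mod 26 = 25 -> Z
  S (position 18) -> position (18+21) mod 26 = 13 -> N
  S (position 18) -> position (18+21) mod 26 = 13 -> N
Result: VXXZNN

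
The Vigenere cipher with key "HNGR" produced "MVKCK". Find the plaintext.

Step 1: Extend key: HNGRH
Step 2: Decrypt each letter (c - k) mod 26:
  M(12) - H(7) = (12-7) mod 26 = 5 = F
  V(21) - N(13) = (21-13) mod 26 = 8 = I
  K(10) - G(6) = (10-6) mod 26 = 4 = E
  C(2) - R(17) = (2-17) mod 26 = 11 = L
  K(10) - H(7) = (10-7) mod 26 = 3 = D
Plaintext: FIELD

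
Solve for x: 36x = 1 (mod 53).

Step 1: We need x such that 36 * x = 1 (mod 53).
Step 2: Using the extended Euclidean algorithm or trial:
  36 * 28 = 1008 = 19 * 53 + 1.
Step 3: Since 1008 mod 53 = 1, the inverse is x = 28.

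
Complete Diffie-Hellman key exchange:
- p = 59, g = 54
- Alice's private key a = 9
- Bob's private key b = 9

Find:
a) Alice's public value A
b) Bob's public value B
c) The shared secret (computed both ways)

Step 1: A = g^a mod p = 54^9 mod 59 = 11.
Step 2: B = g^b mod p = 54^9 mod 59 = 11.
Step 3: Alice computes s = B^a mod p = 11^9 mod 59 = 6.
Step 4: Bob computes s = A^b mod p = 11^9 mod 59 = 6.
Both sides agree: shared secret = 6.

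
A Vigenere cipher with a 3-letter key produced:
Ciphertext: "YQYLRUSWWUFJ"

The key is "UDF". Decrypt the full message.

Step 1: Key 'UDF' has length 3. Extended key: UDFUDFUDFUDF
Step 2: Decrypt each position:
  Y(24) - U(20) = 4 = E
  Q(16) - D(3) = 13 = N
  Y(24) - F(5) = 19 = T
  L(11) - U(20) = 17 = R
  R(17) - D(3) = 14 = O
  U(20) - F(5) = 15 = P
  S(18) - U(20) = 24 = Y
  W(22) - D(3) = 19 = T
  W(22) - F(5) = 17 = R
  U(20) - U(20) = 0 = A
  F(5) - D(3) = 2 = C
  J(9) - F(5) = 4 = E
Plaintext: ENTROPYTRACE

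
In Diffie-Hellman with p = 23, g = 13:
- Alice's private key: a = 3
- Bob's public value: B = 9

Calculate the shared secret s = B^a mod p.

Step 1: s = B^a mod p = 9^3 mod 23.
  9^1 mod 23 = 9
  9^2 mod 23 = (9 * 9) mod 23 = 12
  9^3 mod 23 = (12 * 9) mod 23 = 16
Result: shared secret = 16.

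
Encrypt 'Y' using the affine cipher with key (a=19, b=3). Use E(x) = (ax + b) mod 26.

Step 1: Convert 'Y' to number: x = 24.
Step 2: E(24) = (19 * 24 + 3) mod 26 = 459 mod 26 = 17.
Step 3: Convert 17 back to letter: R.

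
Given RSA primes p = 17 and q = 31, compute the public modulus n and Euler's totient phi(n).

Step 1: n = p * q = 17 * 31 = 527.
Step 2: phi(n) = (p-1)(q-1) = 16 * 30 = 480.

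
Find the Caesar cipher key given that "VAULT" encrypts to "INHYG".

Step 1: Compare first letters: V (position 21) -> I (position 8).
Step 2: Shift = (8 - 21) mod 26 = 13.
The shift value is 13.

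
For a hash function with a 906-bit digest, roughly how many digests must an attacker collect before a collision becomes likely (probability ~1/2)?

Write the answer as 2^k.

Step 1: The birthday paradox gives collision probability ~50% after sqrt(2^n) = 2^(n/2) hashes.
Step 2: For 906-bit output: 2^(906/2) = 2^453.
Step 3: Approximately 2^453 hash computations needed.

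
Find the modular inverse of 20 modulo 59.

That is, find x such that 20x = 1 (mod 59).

Step 1: We need x such that 20 * x = 1 (mod 59).
Step 2: Using the extended Euclidean algorithm or trial:
  20 * 3 = 60 = 1 * 59 + 1.
Step 3: Since 60 mod 59 = 1, the inverse is x = 3.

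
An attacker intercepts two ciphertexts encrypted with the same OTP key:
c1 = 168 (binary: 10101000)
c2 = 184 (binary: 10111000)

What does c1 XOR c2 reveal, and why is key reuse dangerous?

Step 1: c1 XOR c2 = (m1 XOR k) XOR (m2 XOR k).
Step 2: By XOR associativity/commutativity: = m1 XOR m2 XOR k XOR k = m1 XOR m2.
Step 3: 10101000 XOR 10111000 = 00010000 = 16.
Step 4: The key cancels out! An attacker learns m1 XOR m2 = 16, revealing the relationship between plaintexts.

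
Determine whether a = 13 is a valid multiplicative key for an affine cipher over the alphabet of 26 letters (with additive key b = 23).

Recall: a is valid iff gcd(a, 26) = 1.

Step 1: Compute gcd(13, 26).
Step 2: gcd(13, 26) = 13.
Since gcd = 13 != 1, 13 shares a common factor with 26, so it cannot be used.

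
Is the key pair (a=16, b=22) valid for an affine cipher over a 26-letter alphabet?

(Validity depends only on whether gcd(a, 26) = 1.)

Step 1: Compute gcd(16, 26).
Step 2: gcd(16, 26) = 2.
Since gcd = 2 != 1, 16 shares a common factor with 26, so it cannot be used.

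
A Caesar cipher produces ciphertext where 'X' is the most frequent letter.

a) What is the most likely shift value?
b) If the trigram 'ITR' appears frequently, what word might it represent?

Step 1: In English, 'E' is the most frequent letter (12.7%).
Step 2: The most frequent ciphertext letter is 'X' (position 23).
Step 3: Shift = (23 - 4) mod 26 = 19.
Step 4: Decrypt 'ITR' by shifting back 19:
  I -> P
  T -> A
  R -> Y
Step 5: 'ITR' decrypts to 'PAY'.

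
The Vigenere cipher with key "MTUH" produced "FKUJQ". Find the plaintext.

Step 1: Extend key: MTUHM
Step 2: Decrypt each letter (c - k) mod 26:
  F(5) - M(12) = (5-12) mod 26 = 19 = T
  K(10) - T(19) = (10-19) mod 26 = 17 = R
  U(20) - U(20) = (20-20) mod 26 = 0 = A
  J(9) - H(7) = (9-7) mod 26 = 2 = C
  Q(16) - M(12) = (16-12) mod 26 = 4 = E
Plaintext: TRACE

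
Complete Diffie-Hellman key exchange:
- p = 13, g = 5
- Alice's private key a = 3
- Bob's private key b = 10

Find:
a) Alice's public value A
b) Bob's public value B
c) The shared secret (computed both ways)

Step 1: A = g^a mod p = 5^3 mod 13 = 8.
Step 2: B = g^b mod p = 5^10 mod 13 = 12.
Step 3: Alice computes s = B^a mod p = 12^3 mod 13 = 12.
Step 4: Bob computes s = A^b mod p = 8^10 mod 13 = 12.
Both sides agree: shared secret = 12.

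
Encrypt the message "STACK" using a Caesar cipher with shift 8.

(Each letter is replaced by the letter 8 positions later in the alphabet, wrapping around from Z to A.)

Step 1: For each letter, shift forward by 8 positions (mod 26).
  S (position 18) -> position (18+8) mod 26 = 0 -> A
  T (position 19) -> position (19+8) mod 26 = 1 -> B
  A (position 0) -> position (0+8) mod 26 = 8 -> I
  C (position 2) -> position (2+8) mod 26 = 10 -> K
  K (position 10) -> position (10+8) mod 26 = 18 -> S
Result: ABIKS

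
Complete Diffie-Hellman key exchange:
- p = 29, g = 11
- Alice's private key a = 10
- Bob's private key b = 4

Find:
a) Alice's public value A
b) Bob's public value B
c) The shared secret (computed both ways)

Step 1: A = g^a mod p = 11^10 mod 29 = 22.
Step 2: B = g^b mod p = 11^4 mod 29 = 25.
Step 3: Alice computes s = B^a mod p = 25^10 mod 29 = 23.
Step 4: Bob computes s = A^b mod p = 22^4 mod 29 = 23.
Both sides agree: shared secret = 23.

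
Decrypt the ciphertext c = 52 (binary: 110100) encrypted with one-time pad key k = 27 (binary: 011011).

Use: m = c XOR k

Step 1: XOR ciphertext with key:
  Ciphertext: 110100
  Key:        011011
  XOR:        101111
Step 2: Plaintext = 101111 = 47 in decimal.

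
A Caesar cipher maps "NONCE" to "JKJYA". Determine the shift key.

Step 1: Compare first letters: N (position 13) -> J (position 9).
Step 2: Shift = (9 - 13) mod 26 = 22.
The shift value is 22.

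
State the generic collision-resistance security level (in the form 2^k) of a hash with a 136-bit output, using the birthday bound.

Step 1: The birthday paradox gives collision probability ~50% after sqrt(2^n) = 2^(n/2) hashes.
Step 2: For 136-bit output: 2^(136/2) = 2^68.
Step 3: Approximately 2^68 hash computations needed.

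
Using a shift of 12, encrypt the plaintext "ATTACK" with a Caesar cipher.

Step 1: For each letter, shift forward by 12 positions (mod 26).
  A (position 0) -> position (0+12) mod 26 = 12 -> M
  T (position 19) -> position (19+12) mod 26 = 5 -> F
  T (position 19) -> position (19+12) mod 26 = 5 -> F
  A (position 0) -> position (0+12) mod 26 = 12 -> M
  C (position 2) -> position (2+12) mod 26 = 14 -> O
  K (position 10) -> position (10+12) mod 26 = 22 -> W
Result: MFFMOW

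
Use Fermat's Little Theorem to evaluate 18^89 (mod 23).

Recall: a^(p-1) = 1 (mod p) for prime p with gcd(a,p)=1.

Step 1: Since 23 is prime, by Fermat's Little Theorem: 18^22 = 1 (mod 23).
Step 2: Reduce exponent: 89 mod 22 = 1.
Step 3: So 18^89 = 18^1 (mod 23).
Step 4: 18^1 mod 23 = 18.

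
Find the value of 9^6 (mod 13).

Step 1: Compute 9^6 mod 13 step by step, reducing modulo 13 at each step.
  9^1 mod 13 = 9
  9^2 mod 13 = (9 * 9) mod 13 = 3
  9^3 mod 13 = (3 * 9) mod 13 = 1
  9^4 mod 13 = (1 * 9) mod 13 = 9
  9^5 mod 13 = (9 * 9) mod 13 = 3
  9^6 mod 13 = (3 * 9) mod 13 = 1
Step 2: Result = 1.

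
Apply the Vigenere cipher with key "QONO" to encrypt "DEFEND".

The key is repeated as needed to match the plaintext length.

Step 1: Repeat key to match plaintext length:
  Plaintext: DEFEND
  Key:       QONOQO
Step 2: Encrypt each letter:
  D(3) + Q(16) = (3+16) mod 26 = 19 = T
  E(4) + O(14) = (4+14) mod 26 = 18 = S
  F(5) + N(13) = (5+13) mod 26 = 18 = S
  E(4) + O(14) = (4+14) mod 26 = 18 = S
  N(13) + Q(16) = (13+16) mod 26 = 3 = D
  D(3) + O(14) = (3+14) mod 26 = 17 = R
Ciphertext: TSSSDR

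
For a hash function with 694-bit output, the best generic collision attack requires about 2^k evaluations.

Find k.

Step 1: The hash has a 694-bit output.
Step 2: Collision resistance means it should be infeasible to find any x != y with h(x) = h(y).
By the birthday bound, a generic collision search succeeds after about sqrt(2^694) = 2^(694/2) = 2^347 evaluations.
Step 3: Security level = 347 bits.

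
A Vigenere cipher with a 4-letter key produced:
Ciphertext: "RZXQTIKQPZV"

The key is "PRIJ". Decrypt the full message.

Step 1: Key 'PRIJ' has length 4. Extended key: PRIJPRIJPRI
Step 2: Decrypt each position:
  R(17) - P(15) = 2 = C
  Z(25) - R(17) = 8 = I
  X(23) - I(8) = 15 = P
  Q(16) - J(9) = 7 = H
  T(19) - P(15) = 4 = E
  I(8) - R(17) = 17 = R
  K(10) - I(8) = 2 = C
  Q(16) - J(9) = 7 = H
  P(15) - P(15) = 0 = A
  Z(25) - R(17) = 8 = I
  V(21) - I(8) = 13 = N
Plaintext: CIPHERCHAIN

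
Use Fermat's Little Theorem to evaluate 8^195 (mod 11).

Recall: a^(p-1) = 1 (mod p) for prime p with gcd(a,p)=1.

Step 1: Since 11 is prime, by Fermat's Little Theorem: 8^10 = 1 (mod 11).
Step 2: Reduce exponent: 195 mod 10 = 5.
Step 3: So 8^195 = 8^5 (mod 11).
Step 4: 8^5 mod 11 = 10.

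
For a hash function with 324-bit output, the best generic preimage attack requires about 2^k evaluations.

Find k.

Step 1: The hash has a 324-bit output.
Step 2: Preimage resistance means: given a digest h(x), it should be infeasible to find any input that hashes to it.
With a 324-bit output there are 2^324 possible digests, so a generic brute-force preimage search costs about 2^324 evaluations.
Step 3: Security level = 324 bits.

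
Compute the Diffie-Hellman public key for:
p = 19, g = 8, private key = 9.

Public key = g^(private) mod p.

Step 1: A = g^a mod p = 8^9 mod 19.
  8^1 mod 19 = 8
  8^2 mod 19 = (8 * 8) mod 19 = 7
  8^3 mod 19 = (7 * 8) mod 19 = 18
  8^4 mod 19 = (18 * 8) mod 19 = 11
  8^5 mod 19 = (11 * 8) mod 19 = 12
  8^6 mod 19 = (12 * 8) mod 19 = 1
  8^7 mod 19 = (1 * 8) mod 19 = 8
  8^8 mod 19 = (8 * 8) mod 19 = 7
  8^9 mod 19 = (7 * 8) mod 19 = 18
Result: A = 18.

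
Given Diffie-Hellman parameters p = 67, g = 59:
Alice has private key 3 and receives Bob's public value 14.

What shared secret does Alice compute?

Step 1: s = B^a mod p = 14^3 mod 67.
  14^1 mod 67 = 14
  14^2 mod 67 = (14 * 14) mod 67 = 62
  14^3 mod 67 = (62 * 14) mod 67 = 64
Result: shared secret = 64.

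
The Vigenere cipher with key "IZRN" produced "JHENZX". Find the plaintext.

Step 1: Extend key: IZRNIZ
Step 2: Decrypt each letter (c - k) mod 26:
  J(9) - I(8) = (9-8) mod 26 = 1 = B
  H(7) - Z(25) = (7-25) mod 26 = 8 = I
  E(4) - R(17) = (4-17) mod 26 = 13 = N
  N(13) - N(13) = (13-13) mod 26 = 0 = A
  Z(25) - I(8) = (25-8) mod 26 = 17 = R
  X(23) - Z(25) = (23-25) mod 26 = 24 = Y
Plaintext: BINARY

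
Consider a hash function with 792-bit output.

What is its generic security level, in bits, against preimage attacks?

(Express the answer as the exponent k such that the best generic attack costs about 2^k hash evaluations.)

Step 1: The hash has a 792-bit output.
Step 2: Preimage resistance means: given a digest h(x), it should be infeasible to find any input that hashes to it.
With a 792-bit output there are 2^792 possible digests, so a generic brute-force preimage search costs about 2^792 evaluations.
Step 3: Security level = 792 bits.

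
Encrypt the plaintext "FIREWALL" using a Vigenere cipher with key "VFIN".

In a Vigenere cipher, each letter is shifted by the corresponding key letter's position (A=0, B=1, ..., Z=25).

Step 1: Repeat key to match plaintext length:
  Plaintext: FIREWALL
  Key:       VFINVFIN
Step 2: Encrypt each letter:
  F(5) + V(21) = (5+21) mod 26 = 0 = A
  I(8) + F(5) = (8+5) mod 26 = 13 = N
  R(17) + I(8) = (17+8) mod 26 = 25 = Z
  E(4) + N(13) = (4+13) mod 26 = 17 = R
  W(22) + V(21) = (22+21) mod 26 = 17 = R
  A(0) + F(5) = (0+5) mod 26 = 5 = F
  L(11) + I(8) = (11+8) mod 26 = 19 = T
  L(11) + N(13) = (11+13) mod 26 = 24 = Y
Ciphertext: ANZRRFTY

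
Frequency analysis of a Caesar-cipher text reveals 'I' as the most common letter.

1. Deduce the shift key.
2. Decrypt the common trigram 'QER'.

Step 1: In English, 'E' is the most frequent letter (12.7%).
Step 2: The most frequent ciphertext letter is 'I' (position 8).
Step 3: Shift = (8 - 4) mod 26 = 4.
Step 4: Decrypt 'QER' by shifting back 4:
  Q -> M
  E -> A
  R -> N
Step 5: 'QER' decrypts to 'MAN'.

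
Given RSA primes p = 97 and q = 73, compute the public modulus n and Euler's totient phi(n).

Step 1: n = p * q = 97 * 73 = 7081.
Step 2: phi(n) = (p-1)(q-1) = 96 * 72 = 6912.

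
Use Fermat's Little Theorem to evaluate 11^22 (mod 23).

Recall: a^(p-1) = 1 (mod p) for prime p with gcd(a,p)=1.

Step 1: Since 23 is prime, by Fermat's Little Theorem: 11^22 = 1 (mod 23).
Step 2: Reduce exponent: 22 mod 22 = 0.
Step 3: So 11^22 = 11^0 (mod 23).
Step 4: 11^0 mod 23 = 1.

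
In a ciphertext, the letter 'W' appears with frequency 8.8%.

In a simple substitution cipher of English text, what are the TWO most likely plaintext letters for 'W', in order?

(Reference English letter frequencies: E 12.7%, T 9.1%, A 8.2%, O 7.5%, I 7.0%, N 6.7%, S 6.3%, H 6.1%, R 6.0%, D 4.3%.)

Step 1: Observed frequency of 'W' is 8.8%.
Step 2: Compute distances to each reference frequency and sort:
  T (9.1%): difference = 0.3% <-- BEST
  A (8.2%): difference = 0.6% <-- RUNNER-UP
  O (7.5%): difference = 1.3%
  I (7.0%): difference = 1.8%
  N (6.7%): difference = 2.1%
Step 3: Most likely is 'T' (9.1%, diff 0.3%); second most likely is 'A' (8.2%, diff 0.6%).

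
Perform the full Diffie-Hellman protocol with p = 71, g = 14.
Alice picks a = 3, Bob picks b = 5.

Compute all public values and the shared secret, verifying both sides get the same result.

Step 1: A = g^a mod p = 14^3 mod 71 = 46.
Step 2: B = g^b mod p = 14^5 mod 71 = 70.
Step 3: Alice computes s = B^a mod p = 70^3 mod 71 = 70.
Step 4: Bob computes s = A^b mod p = 46^5 mod 71 = 70.
Both sides agree: shared secret = 70.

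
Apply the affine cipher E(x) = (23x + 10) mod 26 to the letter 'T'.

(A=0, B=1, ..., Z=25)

Step 1: Convert 'T' to number: x = 19.
Step 2: E(19) = (23 * 19 + 10) mod 26 = 447 mod 26 = 5.
Step 3: Convert 5 back to letter: F.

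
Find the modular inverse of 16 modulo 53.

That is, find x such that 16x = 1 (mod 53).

Step 1: We need x such that 16 * x = 1 (mod 53).
Step 2: Using the extended Euclidean algorithm or trial:
  16 * 10 = 160 = 3 * 53 + 1.
Step 3: Since 160 mod 53 = 1, the inverse is x = 10.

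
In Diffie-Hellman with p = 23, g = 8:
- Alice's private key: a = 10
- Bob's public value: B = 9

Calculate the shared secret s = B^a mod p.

Step 1: s = B^a mod p = 9^10 mod 23.
  9^1 mod 23 = 9
  9^2 mod 23 = (9 * 9) mod 23 = 12
  9^3 mod 23 = (12 * 9) mod 23 = 16
  9^4 mod 23 = (16 * 9) mod 23 = 6
  9^5 mod 23 = (6 * 9) mod 23 = 8
  9^6 mod 23 = (8 * 9) mod 23 = 3
  9^7 mod 23 = (3 * 9) mod 23 = 4
  9^8 mod 23 = (4 * 9) mod 23 = 13
  9^9 mod 23 = (13 * 9) mod 23 = 2
  9^10 mod 23 = (2 * 9) mod 23 = 18
Result: shared secret = 18.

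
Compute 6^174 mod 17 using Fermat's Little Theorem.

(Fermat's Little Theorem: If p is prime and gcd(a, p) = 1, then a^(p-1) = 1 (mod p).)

Step 1: Since 17 is prime, by Fermat's Little Theorem: 6^16 = 1 (mod 17).
Step 2: Reduce exponent: 174 mod 16 = 14.
Step 3: So 6^174 = 6^14 (mod 17).
Step 4: 6^14 mod 17 = 9.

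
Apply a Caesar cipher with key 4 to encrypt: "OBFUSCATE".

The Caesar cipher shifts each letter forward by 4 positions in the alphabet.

Step 1: For each letter, shift forward by 4 positions (mod 26).
  O (position 14) -> position (14+4) mod 26 = 18 -> S
  B (position 1) -> position (1+4) mod 26 = 5 -> F
  F (position 5) -> position (5+4) mod 26 = 9 -> J
  U (position 20) -> position (20+4) mod 26 = 24 -> Y
  S (position 18) -> position (18+4) mod 26 = 22 -> W
  C (position 2) -> position (2+4) mod 26 = 6 -> G
  A (position 0) -> position (0+4) mod 26 = 4 -> E
  T (position 19) -> position (19+4) mod 26 = 23 -> X
  E (position 4) -> position (4+4) mod 26 = 8 -> I
Result: SFJYWGEXI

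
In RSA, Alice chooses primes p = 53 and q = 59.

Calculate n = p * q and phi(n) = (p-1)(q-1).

Step 1: n = p * q = 53 * 59 = 3127.
Step 2: phi(n) = (p-1)(q-1) = 52 * 58 = 3016.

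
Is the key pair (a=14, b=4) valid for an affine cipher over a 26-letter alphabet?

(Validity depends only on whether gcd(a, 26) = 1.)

Step 1: Compute gcd(14, 26).
Step 2: gcd(14, 26) = 2.
Since gcd = 2 != 1, 14 shares a common factor with 26, so it cannot be used.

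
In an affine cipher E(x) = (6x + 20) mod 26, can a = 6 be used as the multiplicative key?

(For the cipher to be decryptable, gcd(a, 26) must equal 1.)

Step 1: Compute gcd(6, 26).
Step 2: gcd(6, 26) = 2.
Since gcd = 2 != 1, 6 shares a common factor with 26, so it cannot be used.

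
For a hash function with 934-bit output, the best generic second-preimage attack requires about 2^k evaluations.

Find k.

Step 1: The hash has a 934-bit output.
Step 2: Second-preimage resistance means: given a specific input x, it should be infeasible to find a different y with h(y) = h(x).
With a 934-bit output, a generic search for a second preimage costs about 2^934 evaluations (each trial matches the fixed target with probability 2^-934).
Step 3: Security level = 934 bits.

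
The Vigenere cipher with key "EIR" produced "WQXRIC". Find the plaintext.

Step 1: Extend key: EIREIR
Step 2: Decrypt each letter (c - k) mod 26:
  W(22) - E(4) = (22-4) mod 26 = 18 = S
  Q(16) - I(8) = (16-8) mod 26 = 8 = I
  X(23) - R(17) = (23-17) mod 26 = 6 = G
  R(17) - E(4) = (17-4) mod 26 = 13 = N
  I(8) - I(8) = (8-8) mod 26 = 0 = A
  C(2) - R(17) = (2-17) mod 26 = 11 = L
Plaintext: SIGNAL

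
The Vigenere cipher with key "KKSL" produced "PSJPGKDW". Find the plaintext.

Step 1: Extend key: KKSLKKSL
Step 2: Decrypt each letter (c - k) mod 26:
  P(15) - K(10) = (15-10) mod 26 = 5 = F
  S(18) - K(10) = (18-10) mod 26 = 8 = I
  J(9) - S(18) = (9-18) mod 26 = 17 = R
  P(15) - L(11) = (15-11) mod 26 = 4 = E
  G(6) - K(10) = (6-10) mod 26 = 22 = W
  K(10) - K(10) = (10-10) mod 26 = 0 = A
  D(3) - S(18) = (3-18) mod 26 = 11 = L
  W(22) - L(11) = (22-11) mod 26 = 11 = L
Plaintext: FIREWALL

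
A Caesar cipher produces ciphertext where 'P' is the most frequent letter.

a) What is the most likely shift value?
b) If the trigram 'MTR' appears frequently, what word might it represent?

Step 1: In English, 'E' is the most frequent letter (12.7%).
Step 2: The most frequent ciphertext letter is 'P' (position 15).
Step 3: Shift = (15 - 4) mod 26 = 11.
Step 4: Decrypt 'MTR' by shifting back 11:
  M -> B
  T -> I
  R -> G
Step 5: 'MTR' decrypts to 'BIG'.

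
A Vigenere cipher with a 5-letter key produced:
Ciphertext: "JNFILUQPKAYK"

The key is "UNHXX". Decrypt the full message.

Step 1: Key 'UNHXX' has length 5. Extended key: UNHXXUNHXXUN
Step 2: Decrypt each position:
  J(9) - U(20) = 15 = P
  N(13) - N(13) = 0 = A
  F(5) - H(7) = 24 = Y
  I(8) - X(23) = 11 = L
  L(11) - X(23) = 14 = O
  U(20) - U(20) = 0 = A
  Q(16) - N(13) = 3 = D
  P(15) - H(7) = 8 = I
  K(10) - X(23) = 13 = N
  A(0) - X(23) = 3 = D
  Y(24) - U(20) = 4 = E
  K(10) - N(13) = 23 = X
Plaintext: PAYLOADINDEX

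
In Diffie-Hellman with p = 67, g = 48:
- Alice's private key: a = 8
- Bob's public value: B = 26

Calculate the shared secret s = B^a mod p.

Step 1: s = B^a mod p = 26^8 mod 67.
  26^1 mod 67 = 26
  26^2 mod 67 = (26 * 26) mod 67 = 6
  26^3 mod 67 = (6 * 26) mod 67 = 22
  26^4 mod 67 = (22 * 26) mod 67 = 36
  26^5 mod 67 = (36 * 26) mod 67 = 65
  26^6 mod 67 = (65 * 26) mod 67 = 15
  26^7 mod 67 = (15 * 26) mod 67 = 55
  26^8 mod 67 = (55 * 26) mod 67 = 23
Result: shared secret = 23.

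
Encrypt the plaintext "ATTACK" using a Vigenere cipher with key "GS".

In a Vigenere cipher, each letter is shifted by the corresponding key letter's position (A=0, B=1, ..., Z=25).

Step 1: Repeat key to match plaintext length:
  Plaintext: ATTACK
  Key:       GSGSGS
Step 2: Encrypt each letter:
  A(0) + G(6) = (0+6) mod 26 = 6 = G
  T(19) + S(18) = (19+18) mod 26 = 11 = L
  T(19) + G(6) = (19+6) mod 26 = 25 = Z
  A(0) + S(18) = (0+18) mod 26 = 18 = S
  C(2) + G(6) = (2+6) mod 26 = 8 = I
  K(10) + S(18) = (10+18) mod 26 = 2 = C
Ciphertext: GLZSIC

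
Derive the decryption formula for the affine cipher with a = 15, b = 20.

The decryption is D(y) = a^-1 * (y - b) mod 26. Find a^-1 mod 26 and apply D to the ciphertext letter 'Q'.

Step 1: Find a^-1, the modular inverse of 15 mod 26.
Step 2: We need 15 * a^-1 = 1 (mod 26).
Step 3: 15 * 7 = 105 = 4 * 26 + 1, so a^-1 = 7.
Step 4: D(y) = 7(y - 20) mod 26.
Step 5: Apply to 'Q' (y = 16): D(16) = 7 * (16 - 20) mod 26 = 7 * -4 mod 26 = 24 -> 'Y'.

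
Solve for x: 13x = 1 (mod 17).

Step 1: We need x such that 13 * x = 1 (mod 17).
Step 2: Using the extended Euclidean algorithm or trial:
  13 * 4 = 52 = 3 * 17 + 1.
Step 3: Since 52 mod 17 = 1, the inverse is x = 4.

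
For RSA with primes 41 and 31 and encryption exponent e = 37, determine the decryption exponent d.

Step 1: n = 41 * 31 = 1271.
Step 2: phi(n) = 40 * 30 = 1200.
Step 3: Find d such that 37 * d = 1 (mod 1200).
Step 4: d = 37^(-1) mod 1200 = 973.
Verification: 37 * 973 = 36001 = 30 * 1200 + 1.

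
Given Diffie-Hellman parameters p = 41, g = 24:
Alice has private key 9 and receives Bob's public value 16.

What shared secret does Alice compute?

Step 1: s = B^a mod p = 16^9 mod 41.
  16^1 mod 41 = 16
  16^2 mod 41 = (16 * 16) mod 41 = 10
  16^3 mod 41 = (10 * 16) mod 41 = 37
  16^4 mod 41 = (37 * 16) mod 41 = 18
  16^5 mod 41 = (18 * 16) mod 41 = 1
  16^6 mod 41 = (1 * 16) mod 41 = 16
  16^7 mod 41 = (16 * 16) mod 41 = 10
  16^8 mod 41 = (10 * 16) mod 41 = 37
  16^9 mod 41 = (37 * 16) mod 41 = 18
Result: shared secret = 18.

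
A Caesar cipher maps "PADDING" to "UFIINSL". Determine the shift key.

Step 1: Compare first letters: P (position 15) -> U (position 20).
Step 2: Shift = (20 - 15) mod 26 = 5.
The shift value is 5.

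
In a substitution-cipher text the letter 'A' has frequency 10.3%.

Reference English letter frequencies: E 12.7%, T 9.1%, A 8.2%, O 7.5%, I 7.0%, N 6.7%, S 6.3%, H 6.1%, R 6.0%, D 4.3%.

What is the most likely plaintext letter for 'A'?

Step 1: The observed frequency is 10.3%.
Step 2: Compare with English frequencies:
  E: 12.7% (difference: 2.4%)
  T: 9.1% (difference: 1.2%) <-- closest
  A: 8.2% (difference: 2.1%)
  O: 7.5% (difference: 2.8%)
  I: 7.0% (difference: 3.3%)
  N: 6.7% (difference: 3.6%)
  S: 6.3% (difference: 4.0%)
  H: 6.1% (difference: 4.2%)
  R: 6.0% (difference: 4.3%)
  D: 4.3% (difference: 6.0%)
Step 3: 'A' most likely represents 'T' (frequency 9.1%).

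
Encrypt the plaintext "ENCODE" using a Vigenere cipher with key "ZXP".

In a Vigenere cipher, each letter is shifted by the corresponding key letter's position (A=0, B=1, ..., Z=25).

Step 1: Repeat key to match plaintext length:
  Plaintext: ENCODE
  Key:       ZXPZXP
Step 2: Encrypt each letter:
  E(4) + Z(25) = (4+25) mod 26 = 3 = D
  N(13) + X(23) = (13+23) mod 26 = 10 = K
  C(2) + P(15) = (2+15) mod 26 = 17 = R
  O(14) + Z(25) = (14+25) mod 26 = 13 = N
  D(3) + X(23) = (3+23) mod 26 = 0 = A
  E(4) + P(15) = (4+15) mod 26 = 19 = T
Ciphertext: DKRNAT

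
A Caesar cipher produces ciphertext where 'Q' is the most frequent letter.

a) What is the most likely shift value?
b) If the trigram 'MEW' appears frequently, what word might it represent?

Step 1: In English, 'E' is the most frequent letter (12.7%).
Step 2: The most frequent ciphertext letter is 'Q' (position 16).
Step 3: Shift = (16 - 4) mod 26 = 12.
Step 4: Decrypt 'MEW' by shifting back 12:
  M -> A
  E -> S
  W -> K
Step 5: 'MEW' decrypts to 'ASK'.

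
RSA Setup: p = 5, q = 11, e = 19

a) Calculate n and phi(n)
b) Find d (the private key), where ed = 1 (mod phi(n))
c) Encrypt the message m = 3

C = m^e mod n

Step 1: n = 5 * 11 = 55.
Step 2: phi(n) = (5-1)(11-1) = 4 * 10 = 40.
Step 3: Find d = 19^(-1) mod 40 = 19.
  Verify: 19 * 19 = 361 = 1 (mod 40).
Step 4: C = 3^19 mod 55 = 37.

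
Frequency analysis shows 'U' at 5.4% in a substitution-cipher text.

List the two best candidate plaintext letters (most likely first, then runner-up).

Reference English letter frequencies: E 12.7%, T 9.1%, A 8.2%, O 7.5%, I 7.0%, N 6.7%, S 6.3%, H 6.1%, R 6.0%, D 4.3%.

Step 1: Observed frequency of 'U' is 5.4%.
Step 2: Compute distances to each reference frequency and sort:
  R (6.0%): difference = 0.6% <-- BEST
  H (6.1%): difference = 0.7% <-- RUNNER-UP
  S (6.3%): difference = 0.9%
  D (4.3%): difference = 1.1%
  N (6.7%): difference = 1.3%
Step 3: Most likely is 'R' (6.0%, diff 0.6%); second most likely is 'H' (6.1%, diff 0.7%).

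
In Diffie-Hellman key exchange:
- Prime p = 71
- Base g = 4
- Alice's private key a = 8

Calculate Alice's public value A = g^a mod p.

Step 1: A = g^a mod p = 4^8 mod 71.
  4^1 mod 71 = 4
  4^2 mod 71 = (4 * 4) mod 71 = 16
  4^3 mod 71 = (16 * 4) mod 71 = 64
  4^4 mod 71 = (64 * 4) mod 71 = 43
  4^5 mod 71 = (43 * 4) mod 71 = 30
  4^6 mod 71 = (30 * 4) mod 71 = 49
  4^7 mod 71 = (49 * 4) mod 71 = 54
  4^8 mod 71 = (54 * 4) mod 71 = 3
Result: A = 3.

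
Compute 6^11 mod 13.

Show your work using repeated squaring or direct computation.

Step 1: Compute 6^11 mod 13 step by step, reducing modulo 13 at each step.
  6^1 mod 13 = 6
  6^2 mod 13 = (6 * 6) mod 13 = 10
  6^3 mod 13 = (10 * 6) mod 13 = 8
  6^4 mod 13 = (8 * 6) mod 13 = 9
  6^5 mod 13 = (9 * 6) mod 13 = 2
  6^6 mod 13 = (2 * 6) mod 13 = 12
  6^7 mod 13 = (12 * 6) mod 13 = 7
  6^8 mod 13 = (7 * 6) mod 13 = 3
  6^9 mod 13 = (3 * 6) mod 13 = 5
  6^10 mod 13 = (5 * 6) mod 13 = 4
  6^11 mod 13 = (4 * 6) mod 13 = 11
Step 2: Result = 11.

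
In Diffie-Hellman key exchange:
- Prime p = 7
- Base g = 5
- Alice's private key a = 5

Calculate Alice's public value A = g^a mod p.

Step 1: A = g^a mod p = 5^5 mod 7.
  5^1 mod 7 = 5
  5^2 mod 7 = (5 * 5) mod 7 = 4
  5^3 mod 7 = (4 * 5) mod 7 = 6
  5^4 mod 7 = (6 * 5) mod 7 = 2
  5^5 mod 7 = (2 * 5) mod 7 = 3
Result: A = 3.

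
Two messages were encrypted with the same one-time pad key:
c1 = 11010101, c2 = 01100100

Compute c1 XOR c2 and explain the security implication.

Step 1: c1 XOR c2 = (m1 XOR k) XOR (m2 XOR k).
Step 2: By XOR associativity/commutativity: = m1 XOR m2 XOR k XOR k = m1 XOR m2.
Step 3: 11010101 XOR 01100100 = 10110001 = 177.
Step 4: The key cancels out! An attacker learns m1 XOR m2 = 177, revealing the relationship between plaintexts.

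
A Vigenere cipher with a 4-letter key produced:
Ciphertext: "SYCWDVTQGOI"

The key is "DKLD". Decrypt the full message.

Step 1: Key 'DKLD' has length 4. Extended key: DKLDDKLDDKL
Step 2: Decrypt each position:
  S(18) - D(3) = 15 = P
  Y(24) - K(10) = 14 = O
  C(2) - L(11) = 17 = R
  W(22) - D(3) = 19 = T
  D(3) - D(3) = 0 = A
  V(21) - K(10) = 11 = L
  T(19) - L(11) = 8 = I
  Q(16) - D(3) = 13 = N
  G(6) - D(3) = 3 = D
  O(14) - K(10) = 4 = E
  I(8) - L(11) = 23 = X
Plaintext: PORTALINDEX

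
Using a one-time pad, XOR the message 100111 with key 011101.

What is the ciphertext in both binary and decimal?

Step 1: Write out the XOR operation bit by bit:
  Message: 100111
  Key:     011101
  XOR:     111010
Step 2: Convert to decimal: 111010 = 58.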